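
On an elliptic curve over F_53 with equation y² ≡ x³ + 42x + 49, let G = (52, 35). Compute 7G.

(8, 7)

Double-and-add on 7 = (111)₂. Start with G = (52, 35) for the leading 1-bit.
double: tangent at (52, 35): λ = (3·52² + 42)/(2·35) ≡ 45/17. 17⁻¹ ≡ 25 (mod 53) since 17·25 = 425 ≡ 1, so λ ≡ 45·25 ≡ 12.
  x = λ² - 52 - 52 = 144 - 104 ≡ 40; y = λ·(52 - 40) - 35 ≡ 3. → (40, 3)
add G: (40, 3) + (52, 35). λ = (35 - 3)/(52 - 40) ≡ 32/12 mod 53. 12⁻¹ ≡ 31 (mod 53), so λ ≡ 38.
  x = λ² - 40 - 52 = 1444 - 92 ≡ 27; y = λ·(40 - 27) - 3 ≡ 14. → (27, 14)
double: tangent at (27, 14): λ = (3·27² + 42)/(2·14) ≡ 3/28. 28⁻¹ ≡ 36 (mod 53) since 28·36 = 1008 ≡ 1, so λ ≡ 3·36 ≡ 2.
  x = λ² - 27 - 27 = 4 - 54 ≡ 3; y = λ·(27 - 3) - 14 ≡ 34. → (3, 34)
add G: (3, 34) + (52, 35). λ = (35 - 34)/(52 - 3) ≡ 1/49 mod 53. 49⁻¹ ≡ 13 (mod 53), so λ ≡ 13.
  x = λ² - 3 - 52 = 169 - 55 ≡ 8; y = λ·(3 - 8) - 34 ≡ 7. → (8, 7)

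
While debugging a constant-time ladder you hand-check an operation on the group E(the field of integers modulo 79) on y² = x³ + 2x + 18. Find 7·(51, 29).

Write Q = (51, 29).
Repeated addition: build up to 7Q.
2Q: tangent at (51, 29): λ = (3·51² + 2)/(2·29) ≡ 63/58. 58⁻¹ ≡ 15 (mod 79), so λ ≡ 63·15 ≡ 76.
  x = λ² - 51 - 51 = 5776 - 102 ≡ 65; y = λ·(51 - 65) - 29 ≡ 13. → (65, 13)
3Q: (65, 13) + (51, 29). λ = (29 - 13)/(51 - 65) ≡ 16/65 mod 79. 65⁻¹ ≡ 62 (mod 79) since 65·62 = 4030 ≡ 1, so λ ≡ 44.
  x = λ² - 65 - 51 = 1936 - 116 ≡ 3; y = λ·(65 - 3) - 13 ≡ 29. → (3, 29)
4Q: (3, 29) + (51, 29). λ = (29 - 29)/(51 - 3) ≡ 0/48 mod 79. 48⁻¹ ≡ 28 (mod 79) since 48·28 = 1344 ≡ 1, so λ ≡ 0.
  x = λ² - 3 - 51 = 0 - 54 ≡ 25; y = λ·(3 - 25) - 29 ≡ 50. → (25, 50)
5Q: (25, 50) + (51, 29). λ = (29 - 50)/(51 - 25) ≡ 58/26 mod 79. 26⁻¹ ≡ 76 (mod 79), so λ ≡ 63.
  x = λ² - 25 - 51 = 3969 - 76 ≡ 22; y = λ·(25 - 22) - 50 ≡ 60. → (22, 60)
6Q: (22, 60) + (51, 29). λ = (29 - 60)/(51 - 22) ≡ 48/29 mod 79. 29⁻¹ ≡ 30 (mod 79), so λ ≡ 18.
  x = λ² - 22 - 51 = 324 - 73 ≡ 14; y = λ·(22 - 14) - 60 ≡ 5. → (14, 5)
7Q: (14, 5) + (51, 29). λ = (29 - 5)/(51 - 14) ≡ 24/37 mod 79. 37⁻¹ ≡ 47 (mod 79), so λ ≡ 22.
  x = λ² - 14 - 51 = 484 - 65 ≡ 24; y = λ·(14 - 24) - 5 ≡ 12. → (24, 12)

(24, 12)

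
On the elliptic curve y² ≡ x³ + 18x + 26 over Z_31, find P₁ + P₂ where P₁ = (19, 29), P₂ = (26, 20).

(19, 29) + (26, 20). λ = (20 - 29)/(26 - 19) ≡ 22/7 mod 31. 7⁻¹ ≡ 9 (mod 31), so λ ≡ 12.
  x = λ² - 19 - 26 = 144 - 45 ≡ 6; y = λ·(19 - 6) - 29 ≡ 3. → (6, 3)

(6, 3)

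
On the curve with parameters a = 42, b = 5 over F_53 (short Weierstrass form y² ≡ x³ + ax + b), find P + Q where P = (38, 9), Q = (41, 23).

(37, 31)

(38, 9) + (41, 23). λ = (23 - 9)/(41 - 38) ≡ 14/3 mod 53. 3⁻¹ ≡ 18 (mod 53) since 3·18 = 54 ≡ 1, so λ ≡ 40.
  x = λ² - 38 - 41 = 1600 - 79 ≡ 37; y = λ·(38 - 37) - 9 ≡ 31. → (37, 31)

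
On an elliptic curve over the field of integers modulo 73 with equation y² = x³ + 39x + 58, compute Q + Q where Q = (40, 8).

(72, 23)

tangent at (40, 8): λ = (3·40² + 39)/(2·8) ≡ 21/16. 16⁻¹ ≡ 32 (mod 73), so λ ≡ 21·32 ≡ 15.
  x = λ² - 40 - 40 = 225 - 80 ≡ 72; y = λ·(40 - 72) - 8 ≡ 23. → (72, 23)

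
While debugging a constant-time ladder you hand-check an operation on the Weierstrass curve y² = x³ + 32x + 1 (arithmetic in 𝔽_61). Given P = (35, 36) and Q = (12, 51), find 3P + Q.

(5, 15)

First 3P:
Repeated addition: build up to 3P.
2P: tangent at (35, 36): λ = (3·35² + 32)/(2·36) ≡ 47/11. 11⁻¹ ≡ 50 (mod 61), so λ ≡ 47·50 ≡ 32.
  x = λ² - 35 - 35 = 1024 - 70 ≡ 39; y = λ·(35 - 39) - 36 ≡ 19. → (39, 19)
3P: (39, 19) + (35, 36). λ = (36 - 19)/(35 - 39) ≡ 17/57 mod 61. 57⁻¹ ≡ 15 (mod 61) since 57·15 = 855 ≡ 1, so λ ≡ 11.
  x = λ² - 39 - 35 = 121 - 74 ≡ 47; y = λ·(39 - 47) - 19 ≡ 15. → (47, 15)
3P = (47, 15).
Finally 3P + Q:
(47, 15) + (12, 51). λ = (51 - 15)/(12 - 47) ≡ 36/26 mod 61. 26⁻¹ ≡ 54 (mod 61), so λ ≡ 53.
  x = λ² - 47 - 12 = 2809 - 59 ≡ 5; y = λ·(47 - 5) - 15 ≡ 15. → (5, 15)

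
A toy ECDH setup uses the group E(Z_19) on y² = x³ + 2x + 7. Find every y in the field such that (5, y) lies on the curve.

x³ + 2x + 7 = 142 ≡ 9 (mod 19).
Square roots of 9 mod 19: 3 and 16 (since 3² = 9 ≡ 9).

3, 16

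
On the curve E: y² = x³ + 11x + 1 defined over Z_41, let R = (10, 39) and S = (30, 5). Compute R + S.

(10, 39) + (30, 5). λ = (5 - 39)/(30 - 10) ≡ 7/20 mod 41. 20⁻¹ ≡ 39 (mod 41), so λ ≡ 27.
  x = λ² - 10 - 30 = 729 - 40 ≡ 33; y = λ·(10 - 33) - 39 ≡ 37. → (33, 37)

(33, 37)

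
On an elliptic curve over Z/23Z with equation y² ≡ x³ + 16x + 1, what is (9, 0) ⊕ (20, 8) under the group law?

(20, 15)

(9, 0) + (20, 8). λ = (8 - 0)/(20 - 9) ≡ 8/11 mod 23. 11⁻¹ ≡ 21 (mod 23), so λ ≡ 7.
  x = λ² - 9 - 20 = 49 - 29 ≡ 20; y = λ·(9 - 20) - 0 ≡ 15. → (20, 15)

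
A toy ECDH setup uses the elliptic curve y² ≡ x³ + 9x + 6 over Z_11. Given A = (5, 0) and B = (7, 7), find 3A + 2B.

(1, 4)

First 3A:
Repeated addition: build up to 3A.
2A: (5, 0) + (5, 0): same x and y₁ ≡ -y₂, so the sum is O.
3A: O + (5, 0) = (5, 0) (identity).
3A = (5, 0).
Next 2B:
Repeated addition: build up to 2B.
2B: tangent at (7, 7): λ = (3·7² + 9)/(2·7) ≡ 2/3. 3⁻¹ ≡ 4 (mod 11), so λ ≡ 2·4 ≡ 8.
  x = λ² - 7 - 7 = 64 - 14 ≡ 6; y = λ·(7 - 6) - 7 ≡ 1. → (6, 1)
2B = (6, 1).
Finally 3A + 2B:
(5, 0) + (6, 1). λ = (1 - 0)/(6 - 5) ≡ 1/1 mod 11. 1⁻¹ ≡ 1 (mod 11) since 1·1 = 1 ≡ 1, so λ ≡ 1.
  x = λ² - 5 - 6 = 1 - 11 ≡ 1; y = λ·(5 - 1) - 0 ≡ 4. → (1, 4)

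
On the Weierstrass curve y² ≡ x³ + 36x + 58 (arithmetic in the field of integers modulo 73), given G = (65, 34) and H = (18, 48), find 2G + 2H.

(65, 39)

First 2G:
Repeated addition: build up to 2G.
2G: tangent at (65, 34): λ = (3·65² + 36)/(2·34) ≡ 9/68. 68⁻¹ ≡ 29 (mod 73), so λ ≡ 9·29 ≡ 42.
  x = λ² - 65 - 65 = 1764 - 130 ≡ 28; y = λ·(65 - 28) - 34 ≡ 60. → (28, 60)
2G = (28, 60).
Next 2H:
Repeated addition: build up to 2H.
2H: tangent at (18, 48): λ = (3·18² + 36)/(2·48) ≡ 59/23. 23⁻¹ ≡ 54 (mod 73) since 23·54 = 1242 ≡ 1, so λ ≡ 59·54 ≡ 47.
  x = λ² - 18 - 18 = 2209 - 36 ≡ 56; y = λ·(18 - 56) - 48 ≡ 64. → (56, 64)
2H = (56, 64).
Finally 2G + 2H:
(28, 60) + (56, 64). λ = (64 - 60)/(56 - 28) ≡ 4/28 mod 73. 28⁻¹ ≡ 60 (mod 73) since 28·60 = 1680 ≡ 1, so λ ≡ 21.
  x = λ² - 28 - 56 = 441 - 84 ≡ 65; y = λ·(28 - 65) - 60 ≡ 39. → (65, 39)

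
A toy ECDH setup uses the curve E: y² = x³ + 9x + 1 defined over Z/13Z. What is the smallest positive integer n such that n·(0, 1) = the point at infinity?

2P: tangent at (0, 1): λ = (3·0² + 9)/(2·1) ≡ 9/2. 2⁻¹ ≡ 7 (mod 13) since 2·7 = 14 ≡ 1, so λ ≡ 9·7 ≡ 11.
  x = λ² - 0 - 0 = 121 - 0 ≡ 4; y = λ·(0 - 4) - 1 ≡ 7. → (4, 7)
3P: (4, 7) + (0, 1). λ = (1 - 7)/(0 - 4) ≡ 7/9 mod 13. 9⁻¹ ≡ 3 (mod 13), so λ ≡ 8.
  x = λ² - 4 - 0 = 64 - 4 ≡ 8; y = λ·(4 - 8) - 7 ≡ 0. → (8, 0)
4P: (8, 0) + (0, 1). λ = (1 - 0)/(0 - 8) ≡ 1/5 mod 13. 5⁻¹ ≡ 8 (mod 13), so λ ≡ 8.
  x = λ² - 8 - 0 = 64 - 8 ≡ 4; y = λ·(8 - 4) - 0 ≡ 6. → (4, 6)
5P: (4, 6) + (0, 1). λ = (1 - 6)/(0 - 4) ≡ 8/9 mod 13. 9⁻¹ ≡ 3 (mod 13) since 9·3 = 27 ≡ 1, so λ ≡ 11.
  x = λ² - 4 - 0 = 121 - 4 ≡ 0; y = λ·(4 - 0) - 6 ≡ 12. → (0, 12)
6P: (0, 12) + (0, 1): same x and y₁ ≡ -y₂, so the sum is the point at infinity.
6P = the point at infinity, so the order is 6.

6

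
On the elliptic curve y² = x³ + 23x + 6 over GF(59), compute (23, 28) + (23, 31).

O

The two points share x = 23 and their y-coordinates satisfy 28 + 31 ≡ 0 (mod 59), so they are inverses. Their sum is the point at infinity.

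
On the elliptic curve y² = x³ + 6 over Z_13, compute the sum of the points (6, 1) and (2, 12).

(2, 1)

(6, 1) + (2, 12). λ = (12 - 1)/(2 - 6) ≡ 11/9 mod 13. 9⁻¹ ≡ 3 (mod 13), so λ ≡ 7.
  x = λ² - 6 - 2 = 49 - 8 ≡ 2; y = λ·(6 - 2) - 1 ≡ 1. → (2, 1)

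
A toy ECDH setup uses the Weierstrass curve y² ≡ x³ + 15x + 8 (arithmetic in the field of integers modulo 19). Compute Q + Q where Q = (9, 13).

(12, 4)

tangent at (9, 13): λ = (3·9² + 15)/(2·13) ≡ 11/7. 7⁻¹ ≡ 11 (mod 19) since 7·11 = 77 ≡ 1, so λ ≡ 11·11 ≡ 7.
  x = λ² - 9 - 9 = 49 - 18 ≡ 12; y = λ·(9 - 12) - 13 ≡ 4. → (12, 4)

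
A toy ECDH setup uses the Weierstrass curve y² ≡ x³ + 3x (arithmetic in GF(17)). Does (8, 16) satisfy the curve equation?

y² = 16² ≡ 1; x³ + 3x + 0 = 536 ≡ 9 (mod 17). 1 ≠ 9.

no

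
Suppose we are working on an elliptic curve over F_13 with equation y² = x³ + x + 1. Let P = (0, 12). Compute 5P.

(0, 1)

Repeated addition: build up to 5P.
2P: tangent at (0, 12): λ = (3·0² + 1)/(2·12) ≡ 1/11. 11⁻¹ ≡ 6 (mod 13), so λ ≡ 1·6 ≡ 6.
  x = λ² - 0 - 0 = 36 - 0 ≡ 10; y = λ·(0 - 10) - 12 ≡ 6. → (10, 6)
3P: (10, 6) + (0, 12). λ = (12 - 6)/(0 - 10) ≡ 6/3 mod 13. 3⁻¹ ≡ 9 (mod 13), so λ ≡ 2.
  x = λ² - 10 - 0 = 4 - 10 ≡ 7; y = λ·(10 - 7) - 6 ≡ 0. → (7, 0)
4P: (7, 0) + (0, 12). λ = (12 - 0)/(0 - 7) ≡ 12/6 mod 13. 6⁻¹ ≡ 11 (mod 13) since 6·11 = 66 ≡ 1, so λ ≡ 2.
  x = λ² - 7 - 0 = 4 - 7 ≡ 10; y = λ·(7 - 10) - 0 ≡ 7. → (10, 7)
5P: (10, 7) + (0, 12). λ = (12 - 7)/(0 - 10) ≡ 5/3 mod 13. 3⁻¹ ≡ 9 (mod 13) since 3·9 = 27 ≡ 1, so λ ≡ 6.
  x = λ² - 10 - 0 = 36 - 10 ≡ 0; y = λ·(10 - 0) - 7 ≡ 1. → (0, 1)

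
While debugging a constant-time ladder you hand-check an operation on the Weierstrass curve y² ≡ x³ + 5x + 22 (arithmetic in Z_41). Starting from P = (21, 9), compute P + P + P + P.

Repeated addition: build up to 4P.
2P: tangent at (21, 9): λ = (3·21² + 5)/(2·9) ≡ 16/18. 18⁻¹ ≡ 16 (mod 41), so λ ≡ 16·16 ≡ 10.
  x = λ² - 21 - 21 = 100 - 42 ≡ 17; y = λ·(21 - 17) - 9 ≡ 31. → (17, 31)
3P: (17, 31) + (21, 9). λ = (9 - 31)/(21 - 17) ≡ 19/4 mod 41. 4⁻¹ ≡ 31 (mod 41) since 4·31 = 124 ≡ 1, so λ ≡ 15.
  x = λ² - 17 - 21 = 225 - 38 ≡ 23; y = λ·(17 - 23) - 31 ≡ 2. → (23, 2)
4P: (23, 2) + (21, 9). λ = (9 - 2)/(21 - 23) ≡ 7/39 mod 41. 39⁻¹ ≡ 20 (mod 41) since 39·20 = 780 ≡ 1, so λ ≡ 17.
  x = λ² - 23 - 21 = 289 - 44 ≡ 40; y = λ·(23 - 40) - 2 ≡ 37. → (40, 37)

(40, 37)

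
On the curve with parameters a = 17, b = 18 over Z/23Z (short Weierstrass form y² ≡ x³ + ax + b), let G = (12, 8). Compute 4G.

(11, 8)

Repeated addition: build up to 4G.
2G: tangent at (12, 8): λ = (3·12² + 17)/(2·8) ≡ 12/16. 16⁻¹ ≡ 13 (mod 23) since 16·13 = 208 ≡ 1, so λ ≡ 12·13 ≡ 18.
  x = λ² - 12 - 12 = 324 - 24 ≡ 1; y = λ·(12 - 1) - 8 ≡ 6. → (1, 6)
3G: (1, 6) + (12, 8). λ = (8 - 6)/(12 - 1) ≡ 2/11 mod 23. 11⁻¹ ≡ 21 (mod 23), so λ ≡ 19.
  x = λ² - 1 - 12 = 361 - 13 ≡ 3; y = λ·(1 - 3) - 6 ≡ 2. → (3, 2)
4G: (3, 2) + (12, 8). λ = (8 - 2)/(12 - 3) ≡ 6/9 mod 23. 9⁻¹ ≡ 18 (mod 23), so λ ≡ 16.
  x = λ² - 3 - 12 = 256 - 15 ≡ 11; y = λ·(3 - 11) - 2 ≡ 8. → (11, 8)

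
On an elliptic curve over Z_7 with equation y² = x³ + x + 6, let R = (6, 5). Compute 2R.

(3, 6)

tangent at (6, 5): λ = (3·6² + 1)/(2·5) ≡ 4/3. 3⁻¹ ≡ 5 (mod 7), so λ ≡ 4·5 ≡ 6.
  x = λ² - 6 - 6 = 36 - 12 ≡ 3; y = λ·(6 - 3) - 5 ≡ 6. → (3, 6)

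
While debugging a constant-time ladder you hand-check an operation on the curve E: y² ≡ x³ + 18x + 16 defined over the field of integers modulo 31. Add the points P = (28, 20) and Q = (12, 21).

(26, 7)

(28, 20) + (12, 21). λ = (21 - 20)/(12 - 28) ≡ 1/15 mod 31. 15⁻¹ ≡ 29 (mod 31) since 15·29 = 435 ≡ 1, so λ ≡ 29.
  x = λ² - 28 - 12 = 841 - 40 ≡ 26; y = λ·(28 - 26) - 20 ≡ 7. → (26, 7)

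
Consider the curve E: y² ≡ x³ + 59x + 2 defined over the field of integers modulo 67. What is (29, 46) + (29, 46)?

tangent at (29, 46): λ = (3·29² + 59)/(2·46) ≡ 36/25. 25⁻¹ ≡ 59 (mod 67), so λ ≡ 36·59 ≡ 47.
  x = λ² - 29 - 29 = 2209 - 58 ≡ 7; y = λ·(29 - 7) - 46 ≡ 50. → (7, 50)

(7, 50)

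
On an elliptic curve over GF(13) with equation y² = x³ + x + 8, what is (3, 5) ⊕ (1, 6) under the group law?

(3, 5) + (1, 6). λ = (6 - 5)/(1 - 3) ≡ 1/11 mod 13. 11⁻¹ ≡ 6 (mod 13), so λ ≡ 6.
  x = λ² - 3 - 1 = 36 - 4 ≡ 6; y = λ·(3 - 6) - 5 ≡ 3. → (6, 3)

(6, 3)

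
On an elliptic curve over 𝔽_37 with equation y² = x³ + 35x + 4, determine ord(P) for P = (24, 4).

4

2P: tangent at (24, 4): λ = (3·24² + 35)/(2·4) ≡ 24/8. 8⁻¹ ≡ 14 (mod 37), so λ ≡ 24·14 ≡ 3.
  x = λ² - 24 - 24 = 9 - 48 ≡ 35; y = λ·(24 - 35) - 4 ≡ 0. → (35, 0)
3P: (35, 0) + (24, 4). λ = (4 - 0)/(24 - 35) ≡ 4/26 mod 37. 26⁻¹ ≡ 10 (mod 37), so λ ≡ 3.
  x = λ² - 35 - 24 = 9 - 59 ≡ 24; y = λ·(35 - 24) - 0 ≡ 33. → (24, 33)
4P: (24, 33) + (24, 4): same x and y₁ ≡ -y₂, so the sum is ∞.
4P = ∞, so the order is 4.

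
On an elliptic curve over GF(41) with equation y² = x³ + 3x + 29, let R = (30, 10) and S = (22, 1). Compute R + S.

(30, 10) + (22, 1). λ = (1 - 10)/(22 - 30) ≡ 32/33 mod 41. 33⁻¹ ≡ 5 (mod 41) since 33·5 = 165 ≡ 1, so λ ≡ 37.
  x = λ² - 30 - 22 = 1369 - 52 ≡ 5; y = λ·(30 - 5) - 10 ≡ 13. → (5, 13)

(5, 13)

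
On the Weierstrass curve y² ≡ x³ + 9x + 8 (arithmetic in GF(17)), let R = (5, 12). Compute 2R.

tangent at (5, 12): λ = (3·5² + 9)/(2·12) ≡ 16/7. 7⁻¹ ≡ 5 (mod 17) since 7·5 = 35 ≡ 1, so λ ≡ 16·5 ≡ 12.
  x = λ² - 5 - 5 = 144 - 10 ≡ 15; y = λ·(5 - 15) - 12 ≡ 4. → (15, 4)

(15, 4)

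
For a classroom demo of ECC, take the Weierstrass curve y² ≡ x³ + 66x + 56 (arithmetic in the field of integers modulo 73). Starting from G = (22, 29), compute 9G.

Repeated addition: build up to 9G.
2G: tangent at (22, 29): λ = (3·22² + 66)/(2·29) ≡ 58/58. 58⁻¹ ≡ 34 (mod 73), so λ ≡ 58·34 ≡ 1.
  x = λ² - 22 - 22 = 1 - 44 ≡ 30; y = λ·(22 - 30) - 29 ≡ 36. → (30, 36)
3G: (30, 36) + (22, 29). λ = (29 - 36)/(22 - 30) ≡ 66/65 mod 73. 65⁻¹ ≡ 9 (mod 73), so λ ≡ 10.
  x = λ² - 30 - 22 = 100 - 52 ≡ 48; y = λ·(30 - 48) - 36 ≡ 3. → (48, 3)
4G: (48, 3) + (22, 29). λ = (29 - 3)/(22 - 48) ≡ 26/47 mod 73. 47⁻¹ ≡ 14 (mod 73), so λ ≡ 72.
  x = λ² - 48 - 22 = 5184 - 70 ≡ 4; y = λ·(48 - 4) - 3 ≡ 26. → (4, 26)
5G: (4, 26) + (22, 29). λ = (29 - 26)/(22 - 4) ≡ 3/18 mod 73. 18⁻¹ ≡ 69 (mod 73), so λ ≡ 61.
  x = λ² - 4 - 22 = 3721 - 26 ≡ 45; y = λ·(4 - 45) - 26 ≡ 28. → (45, 28)
6G: (45, 28) + (22, 29). λ = (29 - 28)/(22 - 45) ≡ 1/50 mod 73. 50⁻¹ ≡ 19 (mod 73) since 50·19 = 950 ≡ 1, so λ ≡ 19.
  x = λ² - 45 - 22 = 361 - 67 ≡ 2; y = λ·(45 - 2) - 28 ≡ 59. → (2, 59)
7G: (2, 59) + (22, 29). λ = (29 - 59)/(22 - 2) ≡ 43/20 mod 73. 20⁻¹ ≡ 11 (mod 73), so λ ≡ 35.
  x = λ² - 2 - 22 = 1225 - 24 ≡ 33; y = λ·(2 - 33) - 59 ≡ 24. → (33, 24)
8G: (33, 24) + (22, 29). λ = (29 - 24)/(22 - 33) ≡ 5/62 mod 73. 62⁻¹ ≡ 53 (mod 73), so λ ≡ 46.
  x = λ² - 33 - 22 = 2116 - 55 ≡ 17; y = λ·(33 - 17) - 24 ≡ 55. → (17, 55)
9G: (17, 55) + (22, 29). λ = (29 - 55)/(22 - 17) ≡ 47/5 mod 73. 5⁻¹ ≡ 44 (mod 73) since 5·44 = 220 ≡ 1, so λ ≡ 24.
  x = λ² - 17 - 22 = 576 - 39 ≡ 26; y = λ·(17 - 26) - 55 ≡ 21. → (26, 21)

(26, 21)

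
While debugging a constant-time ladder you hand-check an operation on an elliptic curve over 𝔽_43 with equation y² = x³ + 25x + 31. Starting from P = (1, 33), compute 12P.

Repeated addition: build up to 12P.
2P: tangent at (1, 33): λ = (3·1² + 25)/(2·33) ≡ 28/23. 23⁻¹ ≡ 15 (mod 43), so λ ≡ 28·15 ≡ 33.
  x = λ² - 1 - 1 = 1089 - 2 ≡ 12; y = λ·(1 - 12) - 33 ≡ 34. → (12, 34)
3P: (12, 34) + (1, 33). λ = (33 - 34)/(1 - 12) ≡ 42/32 mod 43. 32⁻¹ ≡ 39 (mod 43), so λ ≡ 4.
  x = λ² - 12 - 1 = 16 - 13 ≡ 3; y = λ·(12 - 3) - 34 ≡ 2. → (3, 2)
4P: (3, 2) + (1, 33). λ = (33 - 2)/(1 - 3) ≡ 31/41 mod 43. 41⁻¹ ≡ 21 (mod 43), so λ ≡ 6.
  x = λ² - 3 - 1 = 36 - 4 ≡ 32; y = λ·(3 - 32) - 2 ≡ 39. → (32, 39)
5P: (32, 39) + (1, 33). λ = (33 - 39)/(1 - 32) ≡ 37/12 mod 43. 12⁻¹ ≡ 18 (mod 43), so λ ≡ 21.
  x = λ² - 32 - 1 = 441 - 33 ≡ 21; y = λ·(32 - 21) - 39 ≡ 20. → (21, 20)
6P: (21, 20) + (1, 33). λ = (33 - 20)/(1 - 21) ≡ 13/23 mod 43. 23⁻¹ ≡ 15 (mod 43), so λ ≡ 23.
  x = λ² - 21 - 1 = 529 - 22 ≡ 34; y = λ·(21 - 34) - 20 ≡ 25. → (34, 25)
7P: (34, 25) + (1, 33). λ = (33 - 25)/(1 - 34) ≡ 8/10 mod 43. 10⁻¹ ≡ 13 (mod 43), so λ ≡ 18.
  x = λ² - 34 - 1 = 324 - 35 ≡ 31; y = λ·(34 - 31) - 25 ≡ 29. → (31, 29)
8P: (31, 29) + (1, 33). λ = (33 - 29)/(1 - 31) ≡ 4/13 mod 43. 13⁻¹ ≡ 10 (mod 43), so λ ≡ 40.
  x = λ² - 31 - 1 = 1600 - 32 ≡ 20; y = λ·(31 - 20) - 29 ≡ 24. → (20, 24)
9P: (20, 24) + (1, 33). λ = (33 - 24)/(1 - 20) ≡ 9/24 mod 43. 24⁻¹ ≡ 9 (mod 43) since 24·9 = 216 ≡ 1, so λ ≡ 38.
  x = λ² - 20 - 1 = 1444 - 21 ≡ 4; y = λ·(20 - 4) - 24 ≡ 25. → (4, 25)
10P: (4, 25) + (1, 33). λ = (33 - 25)/(1 - 4) ≡ 8/40 mod 43. 40⁻¹ ≡ 14 (mod 43), so λ ≡ 26.
  x = λ² - 4 - 1 = 676 - 5 ≡ 26; y = λ·(4 - 26) - 25 ≡ 5. → (26, 5)
11P: (26, 5) + (1, 33). λ = (33 - 5)/(1 - 26) ≡ 28/18 mod 43. 18⁻¹ ≡ 12 (mod 43), so λ ≡ 35.
  x = λ² - 26 - 1 = 1225 - 27 ≡ 37; y = λ·(26 - 37) - 5 ≡ 40. → (37, 40)
12P: (37, 40) + (1, 33). λ = (33 - 40)/(1 - 37) ≡ 36/7 mod 43. 7⁻¹ ≡ 37 (mod 43) since 7·37 = 259 ≡ 1, so λ ≡ 42.
  x = λ² - 37 - 1 = 1764 - 38 ≡ 6; y = λ·(37 - 6) - 40 ≡ 15. → (6, 15)

(6, 15)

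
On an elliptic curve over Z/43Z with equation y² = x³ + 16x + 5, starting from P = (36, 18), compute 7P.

Repeated addition: build up to 7P.
2P: tangent at (36, 18): λ = (3·36² + 16)/(2·18) ≡ 34/36. 36⁻¹ ≡ 6 (mod 43) since 36·6 = 216 ≡ 1, so λ ≡ 34·6 ≡ 32.
  x = λ² - 36 - 36 = 1024 - 72 ≡ 6; y = λ·(36 - 6) - 18 ≡ 39. → (6, 39)
3P: (6, 39) + (36, 18). λ = (18 - 39)/(36 - 6) ≡ 22/30 mod 43. 30⁻¹ ≡ 33 (mod 43), so λ ≡ 38.
  x = λ² - 6 - 36 = 1444 - 42 ≡ 26; y = λ·(6 - 26) - 39 ≡ 18. → (26, 18)
4P: (26, 18) + (36, 18). λ = (18 - 18)/(36 - 26) ≡ 0/10 mod 43. 10⁻¹ ≡ 13 (mod 43) since 10·13 = 130 ≡ 1, so λ ≡ 0.
  x = λ² - 26 - 36 = 0 - 62 ≡ 24; y = λ·(26 - 24) - 18 ≡ 25. → (24, 25)
5P: (24, 25) + (36, 18). λ = (18 - 25)/(36 - 24) ≡ 36/12 mod 43. 12⁻¹ ≡ 18 (mod 43), so λ ≡ 3.
  x = λ² - 24 - 36 = 9 - 60 ≡ 35; y = λ·(24 - 35) - 25 ≡ 28. → (35, 28)
6P: (35, 28) + (36, 18). λ = (18 - 28)/(36 - 35) ≡ 33/1 mod 43. 1⁻¹ ≡ 1 (mod 43), so λ ≡ 33.
  x = λ² - 35 - 36 = 1089 - 71 ≡ 29; y = λ·(35 - 29) - 28 ≡ 41. → (29, 41)
7P: (29, 41) + (36, 18). λ = (18 - 41)/(36 - 29) ≡ 20/7 mod 43. 7⁻¹ ≡ 37 (mod 43) since 7·37 = 259 ≡ 1, so λ ≡ 9.
  x = λ² - 29 - 36 = 81 - 65 ≡ 16; y = λ·(29 - 16) - 41 ≡ 33. → (16, 33)

(16, 33)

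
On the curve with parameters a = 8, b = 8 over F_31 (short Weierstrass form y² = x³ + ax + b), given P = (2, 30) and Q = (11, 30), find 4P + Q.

(5, 24)

First 4P:
Double-and-add on 4 = (100)₂. Start with P = (2, 30) for the leading 1-bit.
double: tangent at (2, 30): λ = (3·2² + 8)/(2·30) ≡ 20/29. 29⁻¹ ≡ 15 (mod 31), so λ ≡ 20·15 ≡ 21.
  x = λ² - 2 - 2 = 441 - 4 ≡ 3; y = λ·(2 - 3) - 30 ≡ 11. → (3, 11)
double: tangent at (3, 11): λ = (3·3² + 8)/(2·11) ≡ 4/22. 22⁻¹ ≡ 24 (mod 31), so λ ≡ 4·24 ≡ 3.
  x = λ² - 3 - 3 = 9 - 6 ≡ 3; y = λ·(3 - 3) - 11 ≡ 20. → (3, 20)
4P = (3, 20).
Finally 4P + Q:
(3, 20) + (11, 30). λ = (30 - 20)/(11 - 3) ≡ 10/8 mod 31. 8⁻¹ ≡ 4 (mod 31), so λ ≡ 9.
  x = λ² - 3 - 11 = 81 - 14 ≡ 5; y = λ·(3 - 5) - 20 ≡ 24. → (5, 24)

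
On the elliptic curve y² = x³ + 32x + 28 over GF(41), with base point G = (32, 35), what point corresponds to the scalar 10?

Repeated addition: build up to 10G.
2G: tangent at (32, 35): λ = (3·32² + 32)/(2·35) ≡ 29/29. 29⁻¹ ≡ 17 (mod 41), so λ ≡ 29·17 ≡ 1.
  x = λ² - 32 - 32 = 1 - 64 ≡ 19; y = λ·(32 - 19) - 35 ≡ 19. → (19, 19)
3G: (19, 19) + (32, 35). λ = (35 - 19)/(32 - 19) ≡ 16/13 mod 41. 13⁻¹ ≡ 19 (mod 41) since 13·19 = 247 ≡ 1, so λ ≡ 17.
  x = λ² - 19 - 32 = 289 - 51 ≡ 33; y = λ·(19 - 33) - 19 ≡ 30. → (33, 30)
4G: (33, 30) + (32, 35). λ = (35 - 30)/(32 - 33) ≡ 5/40 mod 41. 40⁻¹ ≡ 40 (mod 41), so λ ≡ 36.
  x = λ² - 33 - 32 = 1296 - 65 ≡ 1; y = λ·(33 - 1) - 30 ≡ 15. → (1, 15)
5G: (1, 15) + (32, 35). λ = (35 - 15)/(32 - 1) ≡ 20/31 mod 41. 31⁻¹ ≡ 4 (mod 41), so λ ≡ 39.
  x = λ² - 1 - 32 = 1521 - 33 ≡ 12; y = λ·(1 - 12) - 15 ≡ 7. → (12, 7)
6G: (12, 7) + (32, 35). λ = (35 - 7)/(32 - 12) ≡ 28/20 mod 41. 20⁻¹ ≡ 39 (mod 41), so λ ≡ 26.
  x = λ² - 12 - 32 = 676 - 44 ≡ 17; y = λ·(12 - 17) - 7 ≡ 27. → (17, 27)
7G: (17, 27) + (32, 35). λ = (35 - 27)/(32 - 17) ≡ 8/15 mod 41. 15⁻¹ ≡ 11 (mod 41), so λ ≡ 6.
  x = λ² - 17 - 32 = 36 - 49 ≡ 28; y = λ·(17 - 28) - 27 ≡ 30. → (28, 30)
8G: (28, 30) + (32, 35). λ = (35 - 30)/(32 - 28) ≡ 5/4 mod 41. 4⁻¹ ≡ 31 (mod 41), so λ ≡ 32.
  x = λ² - 28 - 32 = 1024 - 60 ≡ 21; y = λ·(28 - 21) - 30 ≡ 30. → (21, 30)
9G: (21, 30) + (32, 35). λ = (35 - 30)/(32 - 21) ≡ 5/11 mod 41. 11⁻¹ ≡ 15 (mod 41), so λ ≡ 34.
  x = λ² - 21 - 32 = 1156 - 53 ≡ 37; y = λ·(21 - 37) - 30 ≡ 0. → (37, 0)
10G: (37, 0) + (32, 35). λ = (35 - 0)/(32 - 37) ≡ 35/36 mod 41. 36⁻¹ ≡ 8 (mod 41), so λ ≡ 34.
  x = λ² - 37 - 32 = 1156 - 69 ≡ 21; y = λ·(37 - 21) - 0 ≡ 11. → (21, 11)

(21, 11)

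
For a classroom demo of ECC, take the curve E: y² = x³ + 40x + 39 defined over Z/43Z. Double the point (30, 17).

tangent at (30, 17): λ = (3·30² + 40)/(2·17) ≡ 31/34. 34⁻¹ ≡ 19 (mod 43), so λ ≡ 31·19 ≡ 30.
  x = λ² - 30 - 30 = 900 - 60 ≡ 23; y = λ·(30 - 23) - 17 ≡ 21. → (23, 21)

(23, 21)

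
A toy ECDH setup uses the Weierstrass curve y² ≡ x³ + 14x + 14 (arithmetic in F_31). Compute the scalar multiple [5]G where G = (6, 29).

Double-and-add on 5 = (101)₂. Start with G = (6, 29) for the leading 1-bit.
double: tangent at (6, 29): λ = (3·6² + 14)/(2·29) ≡ 29/27. 27⁻¹ ≡ 23 (mod 31), so λ ≡ 29·23 ≡ 16.
  x = λ² - 6 - 6 = 256 - 12 ≡ 27; y = λ·(6 - 27) - 29 ≡ 7. → (27, 7)
double: tangent at (27, 7): λ = (3·27² + 14)/(2·7) ≡ 0/14. 14⁻¹ ≡ 20 (mod 31), so λ ≡ 0·20 ≡ 0.
  x = λ² - 27 - 27 = 0 - 54 ≡ 8; y = λ·(27 - 8) - 7 ≡ 24. → (8, 24)
add G: (8, 24) + (6, 29). λ = (29 - 24)/(6 - 8) ≡ 5/29 mod 31. 29⁻¹ ≡ 15 (mod 31), so λ ≡ 13.
  x = λ² - 8 - 6 = 169 - 14 ≡ 0; y = λ·(8 - 0) - 24 ≡ 18. → (0, 18)

(0, 18)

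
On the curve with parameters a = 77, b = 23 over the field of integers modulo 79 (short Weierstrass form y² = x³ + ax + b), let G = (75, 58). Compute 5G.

(0, 24)

Repeated addition: build up to 5G.
2G: tangent at (75, 58): λ = (3·75² + 77)/(2·58) ≡ 46/37. 37⁻¹ ≡ 47 (mod 79), so λ ≡ 46·47 ≡ 29.
  x = λ² - 75 - 75 = 841 - 150 ≡ 59; y = λ·(75 - 59) - 58 ≡ 11. → (59, 11)
3G: (59, 11) + (75, 58). λ = (58 - 11)/(75 - 59) ≡ 47/16 mod 79. 16⁻¹ ≡ 5 (mod 79) since 16·5 = 80 ≡ 1, so λ ≡ 77.
  x = λ² - 59 - 75 = 5929 - 134 ≡ 28; y = λ·(59 - 28) - 11 ≡ 6. → (28, 6)
4G: (28, 6) + (75, 58). λ = (58 - 6)/(75 - 28) ≡ 52/47 mod 79. 47⁻¹ ≡ 37 (mod 79) since 47·37 = 1739 ≡ 1, so λ ≡ 28.
  x = λ² - 28 - 75 = 784 - 103 ≡ 49; y = λ·(28 - 49) - 6 ≡ 38. → (49, 38)
5G: (49, 38) + (75, 58). λ = (58 - 38)/(75 - 49) ≡ 20/26 mod 79. 26⁻¹ ≡ 76 (mod 79), so λ ≡ 19.
  x = λ² - 49 - 75 = 361 - 124 ≡ 0; y = λ·(49 - 0) - 38 ≡ 24. → (0, 24)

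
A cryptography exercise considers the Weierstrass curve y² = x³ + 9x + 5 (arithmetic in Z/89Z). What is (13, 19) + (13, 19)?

(8, 77)

tangent at (13, 19): λ = (3·13² + 9)/(2·19) ≡ 71/38. 38⁻¹ ≡ 82 (mod 89), so λ ≡ 71·82 ≡ 37.
  x = λ² - 13 - 13 = 1369 - 26 ≡ 8; y = λ·(13 - 8) - 19 ≡ 77. → (8, 77)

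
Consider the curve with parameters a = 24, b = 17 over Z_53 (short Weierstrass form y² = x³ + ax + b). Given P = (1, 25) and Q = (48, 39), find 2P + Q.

(25, 36)

First 2P:
Repeated addition: build up to 2P.
2P: tangent at (1, 25): λ = (3·1² + 24)/(2·25) ≡ 27/50. 50⁻¹ ≡ 35 (mod 53), so λ ≡ 27·35 ≡ 44.
  x = λ² - 1 - 1 = 1936 - 2 ≡ 26; y = λ·(1 - 26) - 25 ≡ 41. → (26, 41)
2P = (26, 41).
Finally 2P + Q:
(26, 41) + (48, 39). λ = (39 - 41)/(48 - 26) ≡ 51/22 mod 53. 22⁻¹ ≡ 41 (mod 53) since 22·41 = 902 ≡ 1, so λ ≡ 24.
  x = λ² - 26 - 48 = 576 - 74 ≡ 25; y = λ·(26 - 25) - 41 ≡ 36. → (25, 36)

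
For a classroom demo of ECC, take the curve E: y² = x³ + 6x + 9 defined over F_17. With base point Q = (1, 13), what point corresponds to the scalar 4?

Repeated addition: build up to 4Q.
2Q: tangent at (1, 13): λ = (3·1² + 6)/(2·13) ≡ 9/9. 9⁻¹ ≡ 2 (mod 17), so λ ≡ 9·2 ≡ 1.
  x = λ² - 1 - 1 = 1 - 2 ≡ 16; y = λ·(1 - 16) - 13 ≡ 6. → (16, 6)
3Q: (16, 6) + (1, 13). λ = (13 - 6)/(1 - 16) ≡ 7/2 mod 17. 2⁻¹ ≡ 9 (mod 17) since 2·9 = 18 ≡ 1, so λ ≡ 12.
  x = λ² - 16 - 1 = 144 - 17 ≡ 8; y = λ·(16 - 8) - 6 ≡ 5. → (8, 5)
4Q: (8, 5) + (1, 13). λ = (13 - 5)/(1 - 8) ≡ 8/10 mod 17. 10⁻¹ ≡ 12 (mod 17), so λ ≡ 11.
  x = λ² - 8 - 1 = 121 - 9 ≡ 10; y = λ·(8 - 10) - 5 ≡ 7. → (10, 7)

(10, 7)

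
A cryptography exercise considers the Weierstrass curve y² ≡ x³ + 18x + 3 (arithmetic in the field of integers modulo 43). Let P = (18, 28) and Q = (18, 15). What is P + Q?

The two points share x = 18 and their y-coordinates satisfy 28 + 15 ≡ 0 (mod 43), so they are inverses. Their sum is ∞.

O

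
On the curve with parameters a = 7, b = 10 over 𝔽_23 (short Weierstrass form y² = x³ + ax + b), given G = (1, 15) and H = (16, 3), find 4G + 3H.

(16, 20)

First 4G:
Double-and-add on 4 = (100)₂. Start with G = (1, 15) for the leading 1-bit.
double: tangent at (1, 15): λ = (3·1² + 7)/(2·15) ≡ 10/7. 7⁻¹ ≡ 10 (mod 23), so λ ≡ 10·10 ≡ 8.
  x = λ² - 1 - 1 = 64 - 2 ≡ 16; y = λ·(1 - 16) - 15 ≡ 3. → (16, 3)
double: tangent at (16, 3): λ = (3·16² + 7)/(2·3) ≡ 16/6. 6⁻¹ ≡ 4 (mod 23) since 6·4 = 24 ≡ 1, so λ ≡ 16·4 ≡ 18.
  x = λ² - 16 - 16 = 324 - 32 ≡ 16; y = λ·(16 - 16) - 3 ≡ 20. → (16, 20)
4G = (16, 20).
Next 3H:
Repeated addition: build up to 3H.
2H: tangent at (16, 3): λ = (3·16² + 7)/(2·3) ≡ 16/6. 6⁻¹ ≡ 4 (mod 23), so λ ≡ 16·4 ≡ 18.
  x = λ² - 16 - 16 = 324 - 32 ≡ 16; y = λ·(16 - 16) - 3 ≡ 20. → (16, 20)
3H: (16, 20) + (16, 3): same x and y₁ ≡ -y₂, so the sum is 𝒪.
3H = 𝒪.
Finally 4G + 3H:
(16, 20) + 𝒪 = (16, 20) (identity).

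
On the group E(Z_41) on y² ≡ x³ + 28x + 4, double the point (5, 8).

tangent at (5, 8): λ = (3·5² + 28)/(2·8) ≡ 21/16. 16⁻¹ ≡ 18 (mod 41) since 16·18 = 288 ≡ 1, so λ ≡ 21·18 ≡ 9.
  x = λ² - 5 - 5 = 81 - 10 ≡ 30; y = λ·(5 - 30) - 8 ≡ 13. → (30, 13)

(30, 13)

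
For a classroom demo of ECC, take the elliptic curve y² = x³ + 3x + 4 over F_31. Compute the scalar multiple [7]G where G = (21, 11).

Double-and-add on 7 = (111)₂. Start with G = (21, 11) for the leading 1-bit.
double: tangent at (21, 11): λ = (3·21² + 3)/(2·11) ≡ 24/22. 22⁻¹ ≡ 24 (mod 31), so λ ≡ 24·24 ≡ 18.
  x = λ² - 21 - 21 = 324 - 42 ≡ 3; y = λ·(21 - 3) - 11 ≡ 3. → (3, 3)
add G: (3, 3) + (21, 11). λ = (11 - 3)/(21 - 3) ≡ 8/18 mod 31. 18⁻¹ ≡ 19 (mod 31) since 18·19 = 342 ≡ 1, so λ ≡ 28.
  x = λ² - 3 - 21 = 784 - 24 ≡ 16; y = λ·(3 - 16) - 3 ≡ 5. → (16, 5)
double: tangent at (16, 5): λ = (3·16² + 3)/(2·5) ≡ 27/10. 10⁻¹ ≡ 28 (mod 31), so λ ≡ 27·28 ≡ 12.
  x = λ² - 16 - 16 = 144 - 32 ≡ 19; y = λ·(16 - 19) - 5 ≡ 21. → (19, 21)
add G: (19, 21) + (21, 11). λ = (11 - 21)/(21 - 19) ≡ 21/2 mod 31. 2⁻¹ ≡ 16 (mod 31) since 2·16 = 32 ≡ 1, so λ ≡ 26.
  x = λ² - 19 - 21 = 676 - 40 ≡ 16; y = λ·(19 - 16) - 21 ≡ 26. → (16, 26)

(16, 26)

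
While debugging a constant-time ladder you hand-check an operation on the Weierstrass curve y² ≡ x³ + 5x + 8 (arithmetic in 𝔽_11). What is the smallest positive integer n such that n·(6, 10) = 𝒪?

2P: tangent at (6, 10): λ = (3·6² + 5)/(2·10) ≡ 3/9. 9⁻¹ ≡ 5 (mod 11), so λ ≡ 3·5 ≡ 4.
  x = λ² - 6 - 6 = 16 - 12 ≡ 4; y = λ·(6 - 4) - 10 ≡ 9. → (4, 9)
3P: (4, 9) + (6, 10). λ = (10 - 9)/(6 - 4) ≡ 1/2 mod 11. 2⁻¹ ≡ 6 (mod 11), so λ ≡ 6.
  x = λ² - 4 - 6 = 36 - 10 ≡ 4; y = λ·(4 - 4) - 9 ≡ 2. → (4, 2)
4P: (4, 2) + (6, 10). λ = (10 - 2)/(6 - 4) ≡ 8/2 mod 11. 2⁻¹ ≡ 6 (mod 11) since 2·6 = 12 ≡ 1, so λ ≡ 4.
  x = λ² - 4 - 6 = 16 - 10 ≡ 6; y = λ·(4 - 6) - 2 ≡ 1. → (6, 1)
5P: (6, 1) + (6, 10): same x and y₁ ≡ -y₂, so the sum is 𝒪.
5P = 𝒪, so the order is 5.

5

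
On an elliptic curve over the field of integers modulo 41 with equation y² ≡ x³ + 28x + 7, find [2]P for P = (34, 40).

tangent at (34, 40): λ = (3·34² + 28)/(2·40) ≡ 11/39. 39⁻¹ ≡ 20 (mod 41), so λ ≡ 11·20 ≡ 15.
  x = λ² - 34 - 34 = 225 - 68 ≡ 34; y = λ·(34 - 34) - 40 ≡ 1. → (34, 1)

(34, 1)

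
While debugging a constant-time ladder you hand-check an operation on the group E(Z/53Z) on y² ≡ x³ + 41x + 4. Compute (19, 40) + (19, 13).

The two points share x = 19 and their y-coordinates satisfy 40 + 13 ≡ 0 (mod 53), so they are inverses. Their sum is O.

O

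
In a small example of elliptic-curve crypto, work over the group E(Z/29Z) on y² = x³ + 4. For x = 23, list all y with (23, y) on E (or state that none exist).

x³ + 0x + 4 = 12171 ≡ 20 (mod 29).
Square roots of 20 mod 29: 7 and 22 (since 7² = 49 ≡ 20).

7, 22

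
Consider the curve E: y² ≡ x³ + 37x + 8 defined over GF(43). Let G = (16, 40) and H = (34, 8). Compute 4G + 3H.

First 4G:
Repeated addition: build up to 4G.
2G: tangent at (16, 40): λ = (3·16² + 37)/(2·40) ≡ 31/37. 37⁻¹ ≡ 7 (mod 43), so λ ≡ 31·7 ≡ 2.
  x = λ² - 16 - 16 = 4 - 32 ≡ 15; y = λ·(16 - 15) - 40 ≡ 5. → (15, 5)
3G: (15, 5) + (16, 40). λ = (40 - 5)/(16 - 15) ≡ 35/1 mod 43. 1⁻¹ ≡ 1 (mod 43) since 1·1 = 1 ≡ 1, so λ ≡ 35.
  x = λ² - 15 - 16 = 1225 - 31 ≡ 33; y = λ·(15 - 33) - 5 ≡ 10. → (33, 10)
4G: (33, 10) + (16, 40). λ = (40 - 10)/(16 - 33) ≡ 30/26 mod 43. 26⁻¹ ≡ 5 (mod 43), so λ ≡ 21.
  x = λ² - 33 - 16 = 441 - 49 ≡ 5; y = λ·(33 - 5) - 10 ≡ 19. → (5, 19)
4G = (5, 19).
Next 3H:
Repeated addition: build up to 3H.
2H: tangent at (34, 8): λ = (3·34² + 37)/(2·8) ≡ 22/16. 16⁻¹ ≡ 35 (mod 43), so λ ≡ 22·35 ≡ 39.
  x = λ² - 34 - 34 = 1521 - 68 ≡ 34; y = λ·(34 - 34) - 8 ≡ 35. → (34, 35)
3H: (34, 35) + (34, 8): same x and y₁ ≡ -y₂, so the sum is the point at infinity.
3H = the point at infinity.
Finally 4G + 3H:
(5, 19) + the point at infinity = (5, 19) (identity).

(5, 19)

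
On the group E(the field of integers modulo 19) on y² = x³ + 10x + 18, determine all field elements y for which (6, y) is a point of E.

3, 16

x³ + 10x + 18 = 294 ≡ 9 (mod 19).
Square roots of 9 mod 19: 3 and 16 (since 3² = 9 ≡ 9).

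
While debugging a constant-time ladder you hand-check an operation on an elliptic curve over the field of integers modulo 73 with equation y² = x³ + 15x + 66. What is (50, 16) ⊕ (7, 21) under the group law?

(14, 63)

(50, 16) + (7, 21). λ = (21 - 16)/(7 - 50) ≡ 5/30 mod 73. 30⁻¹ ≡ 56 (mod 73), so λ ≡ 61.
  x = λ² - 50 - 7 = 3721 - 57 ≡ 14; y = λ·(50 - 14) - 16 ≡ 63. → (14, 63)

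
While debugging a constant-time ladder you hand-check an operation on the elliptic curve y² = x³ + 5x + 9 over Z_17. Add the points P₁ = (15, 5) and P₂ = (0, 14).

(15, 5) + (0, 14). λ = (14 - 5)/(0 - 15) ≡ 9/2 mod 17. 2⁻¹ ≡ 9 (mod 17), so λ ≡ 13.
  x = λ² - 15 - 0 = 169 - 15 ≡ 1; y = λ·(15 - 1) - 5 ≡ 7. → (1, 7)

(1, 7)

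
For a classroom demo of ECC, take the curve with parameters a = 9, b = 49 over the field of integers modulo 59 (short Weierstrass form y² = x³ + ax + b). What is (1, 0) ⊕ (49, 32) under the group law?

(16, 49)

(1, 0) + (49, 32). λ = (32 - 0)/(49 - 1) ≡ 32/48 mod 59. 48⁻¹ ≡ 16 (mod 59) since 48·16 = 768 ≡ 1, so λ ≡ 40.
  x = λ² - 1 - 49 = 1600 - 50 ≡ 16; y = λ·(1 - 16) - 0 ≡ 49. → (16, 49)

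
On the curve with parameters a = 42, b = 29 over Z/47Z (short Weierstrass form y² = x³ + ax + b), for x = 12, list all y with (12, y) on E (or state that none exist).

none

x³ + 42x + 29 = 2261 ≡ 5 (mod 47).
5 is a non-residue mod 47; no y exists.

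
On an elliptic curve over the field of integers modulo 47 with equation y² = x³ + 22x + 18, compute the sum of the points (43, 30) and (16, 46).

(43, 30) + (16, 46). λ = (46 - 30)/(16 - 43) ≡ 16/20 mod 47. 20⁻¹ ≡ 40 (mod 47) since 20·40 = 800 ≡ 1, so λ ≡ 29.
  x = λ² - 43 - 16 = 841 - 59 ≡ 30; y = λ·(43 - 30) - 30 ≡ 18. → (30, 18)

(30, 18)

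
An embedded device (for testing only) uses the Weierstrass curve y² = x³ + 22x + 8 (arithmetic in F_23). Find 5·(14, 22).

Write Q = (14, 22).
Repeated addition: build up to 5Q.
2Q: tangent at (14, 22): λ = (3·14² + 22)/(2·22) ≡ 12/21. 21⁻¹ ≡ 11 (mod 23) since 21·11 = 231 ≡ 1, so λ ≡ 12·11 ≡ 17.
  x = λ² - 14 - 14 = 289 - 28 ≡ 8; y = λ·(14 - 8) - 22 ≡ 11. → (8, 11)
3Q: (8, 11) + (14, 22). λ = (22 - 11)/(14 - 8) ≡ 11/6 mod 23. 6⁻¹ ≡ 4 (mod 23), so λ ≡ 21.
  x = λ² - 8 - 14 = 441 - 22 ≡ 5; y = λ·(8 - 5) - 11 ≡ 6. → (5, 6)
4Q: (5, 6) + (14, 22). λ = (22 - 6)/(14 - 5) ≡ 16/9 mod 23. 9⁻¹ ≡ 18 (mod 23) since 9·18 = 162 ≡ 1, so λ ≡ 12.
  x = λ² - 5 - 14 = 144 - 19 ≡ 10; y = λ·(5 - 10) - 6 ≡ 3. → (10, 3)
5Q: (10, 3) + (14, 22). λ = (22 - 3)/(14 - 10) ≡ 19/4 mod 23. 4⁻¹ ≡ 6 (mod 23) since 4·6 = 24 ≡ 1, so λ ≡ 22.
  x = λ² - 10 - 14 = 484 - 24 ≡ 0; y = λ·(10 - 0) - 3 ≡ 10. → (0, 10)

(0, 10)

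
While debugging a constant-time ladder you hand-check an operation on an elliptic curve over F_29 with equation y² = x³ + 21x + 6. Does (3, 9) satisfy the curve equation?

y² = 9² ≡ 23; x³ + 21x + 6 = 96 ≡ 9 (mod 29). 23 ≠ 9.

no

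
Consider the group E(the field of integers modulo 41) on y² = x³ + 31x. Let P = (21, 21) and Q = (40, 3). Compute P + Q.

(21, 21) + (40, 3). λ = (3 - 21)/(40 - 21) ≡ 23/19 mod 41. 19⁻¹ ≡ 13 (mod 41) since 19·13 = 247 ≡ 1, so λ ≡ 12.
  x = λ² - 21 - 40 = 144 - 61 ≡ 1; y = λ·(21 - 1) - 21 ≡ 14. → (1, 14)

(1, 14)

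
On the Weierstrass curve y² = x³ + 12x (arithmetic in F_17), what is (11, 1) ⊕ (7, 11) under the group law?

(11, 1) + (7, 11). λ = (11 - 1)/(7 - 11) ≡ 10/13 mod 17. 13⁻¹ ≡ 4 (mod 17), so λ ≡ 6.
  x = λ² - 11 - 7 = 36 - 18 ≡ 1; y = λ·(11 - 1) - 1 ≡ 8. → (1, 8)

(1, 8)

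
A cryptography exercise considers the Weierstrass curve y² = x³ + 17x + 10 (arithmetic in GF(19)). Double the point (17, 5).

(5, 7)

tangent at (17, 5): λ = (3·17² + 17)/(2·5) ≡ 10/10. 10⁻¹ ≡ 2 (mod 19) since 10·2 = 20 ≡ 1, so λ ≡ 10·2 ≡ 1.
  x = λ² - 17 - 17 = 1 - 34 ≡ 5; y = λ·(17 - 5) - 5 ≡ 7. → (5, 7)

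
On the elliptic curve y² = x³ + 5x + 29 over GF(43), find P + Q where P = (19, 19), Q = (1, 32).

(19, 19) + (1, 32). λ = (32 - 19)/(1 - 19) ≡ 13/25 mod 43. 25⁻¹ ≡ 31 (mod 43) since 25·31 = 775 ≡ 1, so λ ≡ 16.
  x = λ² - 19 - 1 = 256 - 20 ≡ 21; y = λ·(19 - 21) - 19 ≡ 35. → (21, 35)

(21, 35)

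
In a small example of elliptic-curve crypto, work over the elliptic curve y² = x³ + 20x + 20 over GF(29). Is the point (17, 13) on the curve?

yes

y² = 13² ≡ 24; x³ + 20x + 20 = 5273 ≡ 24 (mod 29). 24 = 24.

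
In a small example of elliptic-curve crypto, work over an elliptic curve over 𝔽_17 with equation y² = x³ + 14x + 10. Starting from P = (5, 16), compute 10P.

(14, 14)

Repeated addition: build up to 10P.
2P: tangent at (5, 16): λ = (3·5² + 14)/(2·16) ≡ 4/15. 15⁻¹ ≡ 8 (mod 17), so λ ≡ 4·8 ≡ 15.
  x = λ² - 5 - 5 = 225 - 10 ≡ 11; y = λ·(5 - 11) - 16 ≡ 13. → (11, 13)
3P: (11, 13) + (5, 16). λ = (16 - 13)/(5 - 11) ≡ 3/11 mod 17. 11⁻¹ ≡ 14 (mod 17), so λ ≡ 8.
  x = λ² - 11 - 5 = 64 - 16 ≡ 14; y = λ·(11 - 14) - 13 ≡ 14. → (14, 14)
4P: (14, 14) + (5, 16). λ = (16 - 14)/(5 - 14) ≡ 2/8 mod 17. 8⁻¹ ≡ 15 (mod 17) since 8·15 = 120 ≡ 1, so λ ≡ 13.
  x = λ² - 14 - 5 = 169 - 19 ≡ 14; y = λ·(14 - 14) - 14 ≡ 3. → (14, 3)
5P: (14, 3) + (5, 16). λ = (16 - 3)/(5 - 14) ≡ 13/8 mod 17. 8⁻¹ ≡ 15 (mod 17), so λ ≡ 8.
  x = λ² - 14 - 5 = 64 - 19 ≡ 11; y = λ·(14 - 11) - 3 ≡ 4. → (11, 4)
6P: (11, 4) + (5, 16). λ = (16 - 4)/(5 - 11) ≡ 12/11 mod 17. 11⁻¹ ≡ 14 (mod 17), so λ ≡ 15.
  x = λ² - 11 - 5 = 225 - 16 ≡ 5; y = λ·(11 - 5) - 4 ≡ 1. → (5, 1)
7P: (5, 1) + (5, 16): same x and y₁ ≡ -y₂, so the sum is O.
8P: O + (5, 16) = (5, 16) (identity).
9P: tangent at (5, 16): λ = (3·5² + 14)/(2·16) ≡ 4/15. 15⁻¹ ≡ 8 (mod 17), so λ ≡ 4·8 ≡ 15.
  x = λ² - 5 - 5 = 225 - 10 ≡ 11; y = λ·(5 - 11) - 16 ≡ 13. → (11, 13)
10P: (11, 13) + (5, 16). λ = (16 - 13)/(5 - 11) ≡ 3/11 mod 17. 11⁻¹ ≡ 14 (mod 17), so λ ≡ 8.
  x = λ² - 11 - 5 = 64 - 16 ≡ 14; y = λ·(11 - 14) - 13 ≡ 14. → (14, 14)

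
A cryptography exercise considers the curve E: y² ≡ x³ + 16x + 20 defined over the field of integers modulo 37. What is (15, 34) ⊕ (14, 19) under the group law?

(15, 34) + (14, 19). λ = (19 - 34)/(14 - 15) ≡ 22/36 mod 37. 36⁻¹ ≡ 36 (mod 37), so λ ≡ 15.
  x = λ² - 15 - 14 = 225 - 29 ≡ 11; y = λ·(15 - 11) - 34 ≡ 26. → (11, 26)

(11, 26)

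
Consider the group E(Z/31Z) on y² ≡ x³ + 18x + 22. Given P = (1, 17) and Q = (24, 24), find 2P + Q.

First 2P:
Repeated addition: build up to 2P.
2P: tangent at (1, 17): λ = (3·1² + 18)/(2·17) ≡ 21/3. 3⁻¹ ≡ 21 (mod 31), so λ ≡ 21·21 ≡ 7.
  x = λ² - 1 - 1 = 49 - 2 ≡ 16; y = λ·(1 - 16) - 17 ≡ 2. → (16, 2)
2P = (16, 2).
Finally 2P + Q:
(16, 2) + (24, 24). λ = (24 - 2)/(24 - 16) ≡ 22/8 mod 31. 8⁻¹ ≡ 4 (mod 31) since 8·4 = 32 ≡ 1, so λ ≡ 26.
  x = λ² - 16 - 24 = 676 - 40 ≡ 16; y = λ·(16 - 16) - 2 ≡ 29. → (16, 29)

(16, 29)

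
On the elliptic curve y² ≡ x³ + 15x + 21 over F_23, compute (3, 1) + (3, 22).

The two points share x = 3 and their y-coordinates satisfy 1 + 22 ≡ 0 (mod 23), so they are inverses. Their sum is the point at infinity.

O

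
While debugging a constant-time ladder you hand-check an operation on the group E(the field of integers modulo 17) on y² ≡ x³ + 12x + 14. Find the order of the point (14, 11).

7

2P: tangent at (14, 11): λ = (3·14² + 12)/(2·11) ≡ 5/5. 5⁻¹ ≡ 7 (mod 17) since 5·7 = 35 ≡ 1, so λ ≡ 5·7 ≡ 1.
  x = λ² - 14 - 14 = 1 - 28 ≡ 7; y = λ·(14 - 7) - 11 ≡ 13. → (7, 13)
3P: (7, 13) + (14, 11). λ = (11 - 13)/(14 - 7) ≡ 15/7 mod 17. 7⁻¹ ≡ 5 (mod 17) since 7·5 = 35 ≡ 1, so λ ≡ 7.
  x = λ² - 7 - 14 = 49 - 21 ≡ 11; y = λ·(7 - 11) - 13 ≡ 10. → (11, 10)
4P: (11, 10) + (14, 11). λ = (11 - 10)/(14 - 11) ≡ 1/3 mod 17. 3⁻¹ ≡ 6 (mod 17) since 3·6 = 18 ≡ 1, so λ ≡ 6.
  x = λ² - 11 - 14 = 36 - 25 ≡ 11; y = λ·(11 - 11) - 10 ≡ 7. → (11, 7)
5P: (11, 7) + (14, 11). λ = (11 - 7)/(14 - 11) ≡ 4/3 mod 17. 3⁻¹ ≡ 6 (mod 17), so λ ≡ 7.
  x = λ² - 11 - 14 = 49 - 25 ≡ 7; y = λ·(11 - 7) - 7 ≡ 4. → (7, 4)
6P: (7, 4) + (14, 11). λ = (11 - 4)/(14 - 7) ≡ 7/7 mod 17. 7⁻¹ ≡ 5 (mod 17), so λ ≡ 1.
  x = λ² - 7 - 14 = 1 - 21 ≡ 14; y = λ·(7 - 14) - 4 ≡ 6. → (14, 6)
7P: (14, 6) + (14, 11): same x and y₁ ≡ -y₂, so the sum is the point at infinity.
7P = the point at infinity, so the order is 7.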